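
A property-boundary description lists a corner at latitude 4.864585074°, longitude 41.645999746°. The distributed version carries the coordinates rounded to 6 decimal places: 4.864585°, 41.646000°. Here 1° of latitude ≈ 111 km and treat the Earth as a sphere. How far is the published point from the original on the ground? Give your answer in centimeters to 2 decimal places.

Δlat = 4.864585074 − 4.864585 = +0.000000074°; Δlon = 41.645999746 − 41.646000 = -0.000000254°.
N–S: 0.000000074° × 111000 m/° = 0.008214 m.
East–west at this latitude: -0.000000254° × 111000 × cos 4.86458° ≈ -0.000000254 × 110600 = -0.0280924 m.
Combined displacement = (0.008214² + 0.0280924²)^½ ≈ 0.0292687 m.
That is 0.0292687 m = 2.9269 cm.

2.93 centimeters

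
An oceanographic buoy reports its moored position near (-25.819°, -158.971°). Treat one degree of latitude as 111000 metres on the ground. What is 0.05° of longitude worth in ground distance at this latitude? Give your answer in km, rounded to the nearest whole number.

5 km

One degree of longitude here spans 111000 × cos 25.819° = 111000 × 0.9002 ≈ 99919.4 m; 0.05° of that is 4995.97 m.
That is 4995.97 m = 4.996 km.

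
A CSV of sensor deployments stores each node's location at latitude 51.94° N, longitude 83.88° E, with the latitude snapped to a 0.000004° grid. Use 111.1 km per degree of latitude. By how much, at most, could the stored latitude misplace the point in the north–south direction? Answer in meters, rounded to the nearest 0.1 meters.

0.2 meters

With a 0.000004° grid the true value lies within half a step, ±0.000004°/2 = ±2e-06°, of the stored one.
North–south distance: 2e-06° × 111100 m/° = 0.2222 m.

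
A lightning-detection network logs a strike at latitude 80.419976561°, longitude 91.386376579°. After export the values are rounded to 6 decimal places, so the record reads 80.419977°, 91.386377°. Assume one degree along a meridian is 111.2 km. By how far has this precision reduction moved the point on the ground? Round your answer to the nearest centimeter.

5 centimeters

Δlat = 80.419976561 − 80.419977 = -0.000000439°; Δlon = 91.386376579 − 91.386377 = -0.000000421°.
N–S: -0.000000439° × 111200 m/° = -0.0488168 m.
E–W at 80.42°: -0.000000421° × 111200 × cos 80.42° = -0.000000421 × 111200 × 0.1664 ≈ -0.00779122 m.
Distance: √(0.0488168² + 0.00779122²) ≈ 0.0494346 m.
That is 0.0494346 m = 4.9435 cm.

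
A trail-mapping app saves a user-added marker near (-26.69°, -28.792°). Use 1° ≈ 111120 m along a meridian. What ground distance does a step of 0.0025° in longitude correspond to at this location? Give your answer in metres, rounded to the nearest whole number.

248 metres

0.0025° of longitude at 26.69° is 0.0025 × 111120 × cos 26.69° ≈ 0.0025 × 99280.1 = 248.2 m.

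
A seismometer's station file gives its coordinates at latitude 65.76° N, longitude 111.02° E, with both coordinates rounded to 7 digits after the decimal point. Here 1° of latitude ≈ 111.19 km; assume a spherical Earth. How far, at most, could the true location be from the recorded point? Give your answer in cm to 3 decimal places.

0.601 cm

Rounding to 7 decimal places leaves each coordinate within ±5e-08° of the true value.
Latitude error → 5e-08 × 111190 = 0.0055595 m along the meridian.
Longitude error → 5e-08 × 111190 × cos 65.76° = 5e-08 × 111190 × 0.4106 ≈ 0.00228251 m.
Worst case both components are at the extreme and orthogonal: √(0.0055595² + 0.00228251²) ≈ 0.00600982 m.
That is 0.00600982 m = 0.60098 cm.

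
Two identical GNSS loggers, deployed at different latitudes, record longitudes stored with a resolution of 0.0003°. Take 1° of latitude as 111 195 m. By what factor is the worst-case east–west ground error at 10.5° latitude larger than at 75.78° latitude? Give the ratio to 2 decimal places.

4.00

With a 0.0003° grid the true value lies within half a step, ±0.0003°/2 = ±0.00015°, of the stored one.
At 10.5°: 0.00015° × 111195 × cos 10.5° = 0.00015 × 111195 × 0.9833 ≈ 16.4 m.
Error at 75.78° = 0.00015° × 111195 × cos 75.78° ≈ 16.679 × 0.2456 = 4.0972 m.
Ratio: 16.4 / 4.0972 = cos 10.5° / cos 75.78° ≈ 4.0027.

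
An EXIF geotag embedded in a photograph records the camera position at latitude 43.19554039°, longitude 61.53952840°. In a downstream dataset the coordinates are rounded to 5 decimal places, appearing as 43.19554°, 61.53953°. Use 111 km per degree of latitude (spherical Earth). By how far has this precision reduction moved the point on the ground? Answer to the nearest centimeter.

14 centimeters

Δlat = 43.19554039 − 43.19554 = +0.00000039°; Δlon = 61.53952840 − 61.53953 = -0.00000160°.
N–S: 0.00000039° × 111000 m/° = 0.04329 m.
East–west at this latitude: -0.00000160° × 111000 × cos 43.1955° ≈ -0.00000160 × 80921.4 = -0.129474 m.
Combined displacement = (0.04329² + 0.129474²)^½ ≈ 0.13652 m.
That is 0.13652 m = 13.652 cm.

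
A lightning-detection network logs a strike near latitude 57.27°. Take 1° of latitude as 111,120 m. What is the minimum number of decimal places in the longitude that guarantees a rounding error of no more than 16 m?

At 57.27° one degree of longitude covers 111120 × cos 57.27° ≈ 111120 × 0.5407 ≈ 60080.5 m.
N decimal places → at most half a unit in the last place, 0.5 × 10⁻ᴺ° = 60080.5/2 × 10⁻ᴺ m.
Need 0.5 × 60080.5 × 10⁻ᴺ ≤ 16 → 10⁻ᴺ ≤ 5.326e-04, so N ≥ 3.27.
So 4 decimal places suffice (3 m); 3 would allow up to 30 m.

4 decimal places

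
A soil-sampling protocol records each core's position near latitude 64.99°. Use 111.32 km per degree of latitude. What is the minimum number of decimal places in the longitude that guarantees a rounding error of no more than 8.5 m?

At 64.99° one degree of longitude covers 111320 × cos 64.99° ≈ 111320 × 0.4228 ≈ 47063.5 m.
N decimal places → at most half a unit in the last place, 0.5 × 10⁻ᴺ° = 47063.5/2 × 10⁻ᴺ m.
Setting 23531.7 × 10⁻ᴺ ≤ 8.5 gives 10ᴺ ≥ 2768, i.e. N ≥ 3.44.
At 3 places the error can reach 23.5 m, but 4 places keeps it to 2.35 m.

4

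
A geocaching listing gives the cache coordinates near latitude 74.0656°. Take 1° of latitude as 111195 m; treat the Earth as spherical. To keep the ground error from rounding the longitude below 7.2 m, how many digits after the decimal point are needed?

4 decimal places

At 74.0656° one degree of longitude covers 111195 × cos 74.0656° ≈ 111195 × 0.2745 ≈ 30527.1 m.
With N decimal places the half-ulp bound is 0.5·10⁻ᴺ°, or 0.5·10⁻ᴺ × 30527.1 m on the ground.
Setting 15263.5 × 10⁻ᴺ ≤ 7.2 gives 10ᴺ ≥ 2120, i.e. N ≥ 3.33.
At 3 places the error can reach 15.3 m, but 4 places keeps it to 1.53 m.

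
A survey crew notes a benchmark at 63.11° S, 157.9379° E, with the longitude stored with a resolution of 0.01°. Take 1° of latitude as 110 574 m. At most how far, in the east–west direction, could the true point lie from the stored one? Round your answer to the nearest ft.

With a 0.01° grid the true value lies within half a step, ±0.01°/2 = ±0.005°, of the stored one.
At latitude 63.11° a degree of longitude spans 110574 m × cos 63.11° = 110574 × 0.4523 ≈ 50010.3 m.
East–west error: 0.005° × 50010.3 m/° ≈ 250.052 m.
In feet: 250.052 m ÷ 0.3048 ≈ 820.38 ft.

820 ft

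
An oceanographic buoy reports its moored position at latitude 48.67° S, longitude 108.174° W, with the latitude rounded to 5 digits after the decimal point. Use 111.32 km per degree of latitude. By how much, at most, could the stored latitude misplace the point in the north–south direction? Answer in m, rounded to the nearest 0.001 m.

0.557 m

Rounding to 5 decimal places leaves the latitude within ±5e-06° of the true value.
Along the meridian that is 5e-06° × 111320 m/° = 0.5566 m.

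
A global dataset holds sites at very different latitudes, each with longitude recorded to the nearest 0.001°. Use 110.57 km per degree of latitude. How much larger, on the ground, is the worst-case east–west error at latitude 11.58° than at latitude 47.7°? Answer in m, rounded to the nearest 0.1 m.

Rounding to 3 decimal places leaves the longitude within ±0.0005° of the true value.
Error at 11.58° = 0.0005° × 110570 × cos 11.58° ≈ 55.285 × 0.9796 = 54.16 m.
At 47.7°: 0.0005° × 110570 × cos 47.7° = 0.0005 × 110570 × 0.6730 ≈ 37.207 m.
So the lower-latitude error exceeds the higher by 54.16 − 37.207 = 16.952 m.

17.0 m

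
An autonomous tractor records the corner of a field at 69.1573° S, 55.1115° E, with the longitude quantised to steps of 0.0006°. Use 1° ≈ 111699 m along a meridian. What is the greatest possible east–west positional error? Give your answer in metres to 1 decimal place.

With a 0.0006° grid the true value lies within half a step, ±0.0006°/2 = ±0.0003°, of the stored one.
Parallels shrink by cos φ, so at 69.1573° a degree of longitude is 111699 × 0.3558 ≈ 39742.9 m.
East–west error: 0.0003° × 39742.9 m/° ≈ 11.9229 m.

11.9 metres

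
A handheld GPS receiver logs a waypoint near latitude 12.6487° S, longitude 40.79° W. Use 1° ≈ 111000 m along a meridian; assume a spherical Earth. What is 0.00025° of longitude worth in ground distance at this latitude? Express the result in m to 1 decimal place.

At 12.6487° a degree of longitude is 111000 × cos 12.6487° ≈ 108306 m, so 0.00025° corresponds to 27.0765 m.

27.1 m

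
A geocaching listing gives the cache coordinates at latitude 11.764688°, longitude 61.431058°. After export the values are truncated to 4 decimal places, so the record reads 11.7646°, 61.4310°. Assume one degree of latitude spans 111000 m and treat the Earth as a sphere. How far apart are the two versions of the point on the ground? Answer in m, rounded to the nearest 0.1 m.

Δlat = 11.764688 − 11.7646 = +0.000088°; Δlon = 61.431058 − 61.4310 = +0.000058°.
North–south shift: 0.000088 × 111000 = 9.768 m.
E–W at 11.7646°: 0.000058° × 111000 × cos 11.7646° = 0.000058 × 111000 × 0.9790 ≈ 6.30276 m.
Distance: √(9.768² + 6.30276²) ≈ 11.6249 m.

11.6 m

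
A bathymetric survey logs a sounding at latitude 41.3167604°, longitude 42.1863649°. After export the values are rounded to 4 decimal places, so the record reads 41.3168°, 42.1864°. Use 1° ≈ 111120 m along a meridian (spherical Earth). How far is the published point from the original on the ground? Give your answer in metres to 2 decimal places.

The latitude changed by -0.0000396° and the longitude by -0.0000351°.
North–south shift: -0.0000396 × 111120 = -4.40035 m.
E–W at 41.3168°: -0.0000351° × 111120 × cos 41.3168° = -0.0000351 × 111120 × 0.7511 ≈ -2.92941 m.
Distance: √(4.40035² + 2.92941²) ≈ 5.28626 m.

5.29 metres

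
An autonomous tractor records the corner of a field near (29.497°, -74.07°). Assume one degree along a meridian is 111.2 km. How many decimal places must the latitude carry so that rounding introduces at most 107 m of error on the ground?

One degree of latitude covers 111200 m.
With N decimal places the half-ulp bound is 0.5·10⁻ᴺ°, or 0.5·10⁻ᴺ × 111200 m on the ground.
Need 0.5 × 111200 × 10⁻ᴺ ≤ 107 → 10⁻ᴺ ≤ 1.924e-03, so N ≥ 2.72.
N = 2 would give 556 m (too coarse); N = 3 gives 55.6 m ≤ 107 m.

3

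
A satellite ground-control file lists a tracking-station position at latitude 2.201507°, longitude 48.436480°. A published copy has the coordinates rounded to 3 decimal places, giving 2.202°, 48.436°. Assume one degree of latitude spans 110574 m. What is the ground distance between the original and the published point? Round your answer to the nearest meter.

76 meters

Δlat = 2.201507 − 2.202 = -0.000493°; Δlon = 48.436480 − 48.436 = +0.000480°.
N–S: -0.000493° × 110574 m/° = -54.513 m.
E–W at 2.202°: 0.000480° × 110574 × cos 2.202° = 0.000480 × 110574 × 0.9993 ≈ 53.0363 m.
Distance: √(54.513² + 53.0363²) ≈ 76.056 m.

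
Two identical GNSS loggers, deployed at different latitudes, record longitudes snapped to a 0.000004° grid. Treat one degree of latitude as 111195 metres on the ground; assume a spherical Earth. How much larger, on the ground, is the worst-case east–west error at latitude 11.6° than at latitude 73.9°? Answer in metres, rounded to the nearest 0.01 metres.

0.16 metres

With a 0.000004° grid the true value lies within half a step, ±0.000004°/2 = ±2e-06°, of the stored one.
Error at 11.6° = 2e-06° × 111195 × cos 11.6° ≈ 0.22239 × 0.9796 = 0.21785 m.
At 73.9°: 2e-06° × 111195 × cos 73.9° = 2e-06 × 111195 × 0.2773 ≈ 0.061672 m.
Difference: 0.21785 − 0.061672 = 0.15618 m.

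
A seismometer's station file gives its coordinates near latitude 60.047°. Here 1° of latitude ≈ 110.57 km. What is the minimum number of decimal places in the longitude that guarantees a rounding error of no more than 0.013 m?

7

At 60.047° one degree of longitude covers 110570 × cos 60.047° ≈ 110570 × 0.4993 ≈ 55206.4 m.
With N decimal places the half-ulp bound is 0.5·10⁻ᴺ°, or 0.5·10⁻ᴺ × 55206.4 m on the ground.
Setting 27603.2 × 10⁻ᴺ ≤ 0.013 gives 10ᴺ ≥ 2.123e+06, i.e. N ≥ 6.33.
At 6 places the error can reach 0.0276 m, but 7 places keeps it to 0.00276 m.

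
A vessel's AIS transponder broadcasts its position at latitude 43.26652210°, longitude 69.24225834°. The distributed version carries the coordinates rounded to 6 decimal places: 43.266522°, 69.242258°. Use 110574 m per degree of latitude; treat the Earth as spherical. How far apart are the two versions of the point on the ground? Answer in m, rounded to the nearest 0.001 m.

Δlat = 43.26652210 − 43.266522 = +0.00000010°; Δlon = 69.24225834 − 69.242258 = +0.00000034°.
North–south shift: 0.00000010 × 110574 = 0.0110574 m.
East–west at this latitude: 0.00000034° × 110574 × cos 43.2665° ≈ 0.00000034 × 80517 = 0.0273758 m.
Combined displacement = (0.0110574² + 0.0273758²)^½ ≈ 0.0295246 m.

0.030 m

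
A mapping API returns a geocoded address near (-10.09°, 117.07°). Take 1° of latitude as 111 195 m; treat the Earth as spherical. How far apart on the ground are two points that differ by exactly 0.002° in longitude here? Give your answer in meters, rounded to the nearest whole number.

One degree of longitude here spans 111195 × cos 10.09° = 111195 × 0.9845 ≈ 109475 m; 0.002° of that is 218.95 m.

219 meters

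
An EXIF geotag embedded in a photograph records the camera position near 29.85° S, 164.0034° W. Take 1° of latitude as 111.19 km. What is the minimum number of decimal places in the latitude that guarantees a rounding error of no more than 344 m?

One degree of latitude covers 111190 m.
With N decimal places the half-ulp bound is 0.5·10⁻ᴺ°, or 0.5·10⁻ᴺ × 111190 m on the ground.
Need 0.5 × 111190 × 10⁻ᴺ ≤ 344 → 10⁻ᴺ ≤ 6.188e-03, so N ≥ 2.21.
At 2 places the error can reach 556 m, but 3 places keeps it to 55.6 m.

3 decimal places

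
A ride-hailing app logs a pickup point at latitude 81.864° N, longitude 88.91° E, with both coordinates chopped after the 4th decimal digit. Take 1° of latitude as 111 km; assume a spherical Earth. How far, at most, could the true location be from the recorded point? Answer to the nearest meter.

11 meters

Truncating at 4 decimal places can drop up to a full unit in the last place, so each coordinate may be off by as much as 0.0001°.
Latitude error → 0.0001 × 111000 = 11.1 m along the meridian.
East–west component at 81.864°: 0.0001° × 111000 × cos 81.864° ≈ 0.0001 × 15709.1 ≈ 1.57091 m.
Combining orthogonally: (11.1² + 1.57091²)^½ ≈ 11.2106 m.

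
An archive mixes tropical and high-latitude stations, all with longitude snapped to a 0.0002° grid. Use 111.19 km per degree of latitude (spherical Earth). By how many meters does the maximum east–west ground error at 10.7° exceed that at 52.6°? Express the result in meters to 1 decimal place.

4.2 meters

With a 0.0002° grid the true value lies within half a step, ±0.0002°/2 = ±0.0001°, of the stored one.
At 10.7°: 0.0001° × 111190 × cos 10.7° = 0.0001 × 111190 × 0.9826 ≈ 10.926 m.
At 52.6°: 0.0001° × 111190 × cos 52.6° = 0.0001 × 111190 × 0.6074 ≈ 6.7534 m.
So the lower-latitude error exceeds the higher by 10.926 − 6.7534 = 4.1723 m.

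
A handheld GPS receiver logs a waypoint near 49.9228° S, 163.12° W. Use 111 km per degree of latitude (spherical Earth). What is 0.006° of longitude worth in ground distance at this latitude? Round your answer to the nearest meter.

At 49.9228° a degree of longitude is 111000 × cos 49.9228° ≈ 71463.9 m, so 0.006° corresponds to 428.784 m.

429 meters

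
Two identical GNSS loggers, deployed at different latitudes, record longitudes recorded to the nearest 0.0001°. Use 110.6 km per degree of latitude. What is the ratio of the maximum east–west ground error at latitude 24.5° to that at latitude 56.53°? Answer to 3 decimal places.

Rounding to 4 decimal places leaves the longitude within ±5e-05° of the true value.
At 24.5°: 5e-05° × 110600 × cos 24.5° = 5e-05 × 110600 × 0.9100 ≈ 5.0321 m.
At 56.53°: 5e-05° × 110600 × cos 56.53° = 5e-05 × 110600 × 0.5515 ≈ 3.0498 m.
Ratio: 5.0321 / 3.0498 = cos 24.5° / cos 56.53° ≈ 1.6500.

1.650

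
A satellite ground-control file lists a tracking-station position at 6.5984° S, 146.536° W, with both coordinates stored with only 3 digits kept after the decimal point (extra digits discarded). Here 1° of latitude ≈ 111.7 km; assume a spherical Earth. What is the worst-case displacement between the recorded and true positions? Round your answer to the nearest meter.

157 meters

Truncating at 3 decimal places can drop up to a full unit in the last place, so each coordinate may be off by as much as 0.001°.
North–south component: 0.001° × 111700 = 111.7 m.
E–W at 6.5984°: 0.001° × 111700 × cos 6.5984° = 0.001 × 111700 × 0.9934 ≈ 110.96 m.
Worst case both components are at the extreme and orthogonal: √(111.7² + 110.96²) ≈ 157.445 m.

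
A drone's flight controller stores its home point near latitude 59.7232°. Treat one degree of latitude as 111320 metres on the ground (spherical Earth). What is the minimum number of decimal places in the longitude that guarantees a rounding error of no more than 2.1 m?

5

At 59.7232° one degree of longitude covers 111320 × cos 59.7232° ≈ 111320 × 0.5042 ≈ 56125.1 m.
With N decimal places the half-ulp bound is 0.5·10⁻ᴺ°, or 0.5·10⁻ᴺ × 56125.1 m on the ground.
Need 0.5 × 56125.1 × 10⁻ᴺ ≤ 2.1 → 10⁻ᴺ ≤ 7.483e-05, so N ≥ 4.13.
N = 4 would give 2.81 m (too coarse); N = 5 gives 0.281 m ≤ 2.1 m.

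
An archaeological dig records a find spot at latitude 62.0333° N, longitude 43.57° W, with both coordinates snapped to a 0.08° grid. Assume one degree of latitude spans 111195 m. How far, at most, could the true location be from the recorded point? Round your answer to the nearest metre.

4913 metres

With a 0.08° grid the true value lies within half a step, ±0.08°/2 = ±0.04°, of the stored one.
Latitude error → 0.04 × 111195 = 4447.8 m along the meridian.
E–W at 62.0333°: 0.04° × 111195 × cos 62.0333° = 0.04 × 111195 × 0.4690 ≈ 2085.83 m.
Combining orthogonally: (4447.8² + 2085.83²)^½ ≈ 4912.6 m.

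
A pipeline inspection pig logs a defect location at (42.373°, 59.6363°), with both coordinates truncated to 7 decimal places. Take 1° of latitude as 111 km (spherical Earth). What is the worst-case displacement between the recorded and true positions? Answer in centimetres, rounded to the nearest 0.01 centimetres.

1.38 centimetres

Truncating at 7 decimal places can drop up to a full unit in the last place, so each coordinate may be off by as much as 1e-07°.
Latitude error → 1e-07 × 111000 = 0.0111 m along the meridian.
E–W at 42.373°: 1e-07° × 111000 × cos 42.373° = 1e-07 × 111000 × 0.7388 ≈ 0.00820038 m.
Worst case both components are at the extreme and orthogonal: √(0.0111² + 0.00820038²) ≈ 0.0138006 m.
That is 0.0138006 m = 1.3801 cm.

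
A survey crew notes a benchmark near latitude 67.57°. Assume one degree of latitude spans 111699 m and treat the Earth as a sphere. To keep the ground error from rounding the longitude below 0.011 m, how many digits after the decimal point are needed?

At 67.57° one degree of longitude covers 111699 × cos 67.57° ≈ 111699 × 0.3816 ≈ 42619.2 m.
N decimal places → at most half a unit in the last place, 0.5 × 10⁻ᴺ° = 42619.2/2 × 10⁻ᴺ m.
Setting 21309.6 × 10⁻ᴺ ≤ 0.011 gives 10ᴺ ≥ 1.937e+06, i.e. N ≥ 6.29.
N = 6 would give 0.0213 m (too coarse); N = 7 gives 0.00213 m ≤ 0.011 m.

7 decimal places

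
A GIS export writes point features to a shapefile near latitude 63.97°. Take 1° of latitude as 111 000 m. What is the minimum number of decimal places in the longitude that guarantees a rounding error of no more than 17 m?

4 decimal places

At 63.97° one degree of longitude covers 111000 × cos 63.97° ≈ 111000 × 0.4388 ≈ 48711.4 m.
N decimal places → at most half a unit in the last place, 0.5 × 10⁻ᴺ° = 48711.4/2 × 10⁻ᴺ m.
Setting 24355.7 × 10⁻ᴺ ≤ 17 gives 10ᴺ ≥ 1433, i.e. N ≥ 3.16.
N = 3 would give 24.4 m (too coarse); N = 4 gives 2.44 m ≤ 17 m.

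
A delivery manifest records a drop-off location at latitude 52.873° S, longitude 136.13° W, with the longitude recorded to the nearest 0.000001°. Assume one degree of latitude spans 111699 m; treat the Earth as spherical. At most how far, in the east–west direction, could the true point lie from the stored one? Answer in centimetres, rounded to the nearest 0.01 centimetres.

3.37 centimetres

Rounding to 6 decimal places leaves the longitude within ±5e-07° of the true value.
One degree of longitude at 52.873° is 111699 × cos 52.873° ≈ 111699 × 0.6036 = 67419.7 m.
Maximum E–W displacement: 5e-07 × 67419.7 = 0.0337099 m.
That is 0.0337099 m = 3.371 cm.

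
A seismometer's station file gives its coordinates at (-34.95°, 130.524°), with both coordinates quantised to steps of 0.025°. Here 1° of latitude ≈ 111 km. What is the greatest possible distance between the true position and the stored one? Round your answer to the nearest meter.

1794 meters

With a 0.025° grid the true value lies within half a step, ±0.025°/2 = ±0.0125°, of the stored one.
N–S: 0.0125° × 111000 m/° = 1387.5 m.
East–west component at 34.95°: 0.0125° × 111000 × cos 34.95° ≈ 0.0125 × 90981.4 ≈ 1137.27 m.
The two errors are perpendicular, so the maximum displacement is √(1387.5² + 1137.27²) ≈ 1794.03 m.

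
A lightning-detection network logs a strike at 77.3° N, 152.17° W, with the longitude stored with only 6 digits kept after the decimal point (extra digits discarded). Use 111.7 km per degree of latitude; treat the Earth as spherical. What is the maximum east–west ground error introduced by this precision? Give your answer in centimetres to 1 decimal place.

Truncating at 6 decimal places can drop up to a full unit in the last place, so the longitude may be off by as much as 1e-06°.
One degree of longitude at 77.3° is 111700 × cos 77.3° ≈ 111700 × 0.2198 = 24556.8 m.
So at most 1e-06° × 24556.8 ≈ 0.0245568 m east–west.
That is 0.0245568 m = 2.4557 cm.

2.5 centimetres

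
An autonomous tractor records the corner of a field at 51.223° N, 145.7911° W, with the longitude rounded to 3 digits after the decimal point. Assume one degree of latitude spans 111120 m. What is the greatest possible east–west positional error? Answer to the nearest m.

35 m

Rounding to 3 decimal places leaves the longitude within ±0.0005° of the true value.
One degree of longitude at 51.223° is 111120 × cos 51.223° ≈ 111120 × 0.6263 = 69593.4 m.
East–west error: 0.0005° × 69593.4 m/° ≈ 34.7967 m.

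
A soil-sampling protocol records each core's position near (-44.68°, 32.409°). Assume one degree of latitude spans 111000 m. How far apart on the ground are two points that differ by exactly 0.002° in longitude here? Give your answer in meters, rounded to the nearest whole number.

0.002° of longitude at 44.68° is 0.002 × 111000 × cos 44.68° ≈ 0.002 × 78926 = 157.852 m.

158 meters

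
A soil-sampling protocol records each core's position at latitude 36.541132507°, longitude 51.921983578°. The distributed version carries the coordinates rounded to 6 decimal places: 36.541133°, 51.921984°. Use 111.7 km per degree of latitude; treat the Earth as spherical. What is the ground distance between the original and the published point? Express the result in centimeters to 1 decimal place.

6.7 centimeters

The latitude changed by -0.000000493° and the longitude by -0.000000422°.
North–south shift: -0.000000493 × 111700 = -0.0550681 m.
E–W at 36.5411°: -0.000000422° × 111700 × cos 36.5411° = -0.000000422 × 111700 × 0.8034 ≈ -0.0378716 m.
Distance: √(0.0550681² + 0.0378716²) ≈ 0.0668338 m.
That is 0.0668338 m = 6.6834 cm.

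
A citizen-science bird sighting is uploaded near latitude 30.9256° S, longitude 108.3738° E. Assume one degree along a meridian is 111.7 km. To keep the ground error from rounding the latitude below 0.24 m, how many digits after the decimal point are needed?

6 decimal places

One degree of latitude covers 111700 m.
With N decimal places the half-ulp bound is 0.5·10⁻ᴺ°, or 0.5·10⁻ᴺ × 111700 m on the ground.
Need 0.5 × 111700 × 10⁻ᴺ ≤ 0.24 → 10⁻ᴺ ≤ 4.297e-06, so N ≥ 5.37.
N = 5 would give 0.558 m (too coarse); N = 6 gives 0.0558 m ≤ 0.24 m.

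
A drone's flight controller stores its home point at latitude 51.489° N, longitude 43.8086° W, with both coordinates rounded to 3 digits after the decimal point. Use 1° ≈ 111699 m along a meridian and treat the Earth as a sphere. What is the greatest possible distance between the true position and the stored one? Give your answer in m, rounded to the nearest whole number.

Rounding to 3 decimal places leaves each coordinate within ±0.0005° of the true value.
Latitude error → 0.0005 × 111699 = 55.8495 m along the meridian.
Longitude error → 0.0005 × 111699 × cos 51.489° = 0.0005 × 111699 × 0.6227 ≈ 34.7755 m.
The two errors are perpendicular, so the maximum displacement is √(55.8495² + 34.7755²) ≈ 65.7914 m.

66 m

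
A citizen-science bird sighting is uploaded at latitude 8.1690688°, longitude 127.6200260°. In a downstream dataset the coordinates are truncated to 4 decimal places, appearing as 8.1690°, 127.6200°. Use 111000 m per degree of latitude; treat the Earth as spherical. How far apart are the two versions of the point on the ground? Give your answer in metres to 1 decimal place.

8.2 metres

Δlat = 8.1690688 − 8.1690 = +0.0000688°; Δlon = 127.6200260 − 127.6200 = +0.0000260°.
N–S: 0.0000688° × 111000 m/° = 7.6368 m.
E–W at 8.169°: 0.0000260° × 111000 × cos 8.169° = 0.0000260 × 111000 × 0.9899 ≈ 2.85672 m.
Hypotenuse of the two orthogonal shifts: √(7.6368² + 2.85672²) = 8.15362 m.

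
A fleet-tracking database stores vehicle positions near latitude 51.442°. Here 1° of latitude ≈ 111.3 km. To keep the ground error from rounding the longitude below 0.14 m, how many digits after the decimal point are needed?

6 decimal places

At 51.442° one degree of longitude covers 111300 × cos 51.442° ≈ 111300 × 0.6233 ≈ 69374 m.
Rounding to N decimal places gives at most 0.5 × 10⁻ᴺ degrees of error, i.e. 0.5 × 10⁻ᴺ × 69374 m.
Need 0.5 × 69374 × 10⁻ᴺ ≤ 0.14 → 10⁻ᴺ ≤ 4.036e-06, so N ≥ 5.39.
At 5 places the error can reach 0.347 m, but 6 places keeps it to 0.0347 m.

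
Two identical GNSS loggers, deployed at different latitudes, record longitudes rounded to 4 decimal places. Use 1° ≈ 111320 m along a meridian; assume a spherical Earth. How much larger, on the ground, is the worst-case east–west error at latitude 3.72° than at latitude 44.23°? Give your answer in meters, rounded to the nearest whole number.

2 meters

Rounding to 4 decimal places leaves the longitude within ±5e-05° of the true value.
Error at 3.72° = 5e-05° × 111320 × cos 3.72° ≈ 5.566 × 0.9979 = 5.5543 m.
At 44.23°: 5e-05° × 111320 × cos 44.23° = 5e-05 × 111320 × 0.7165 ≈ 3.9883 m.
So the lower-latitude error exceeds the higher by 5.5543 − 3.9883 = 1.566 m.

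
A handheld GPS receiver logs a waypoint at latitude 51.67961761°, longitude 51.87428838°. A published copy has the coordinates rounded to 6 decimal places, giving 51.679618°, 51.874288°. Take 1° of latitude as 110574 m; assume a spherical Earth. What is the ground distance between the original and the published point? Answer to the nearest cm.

5 cm

Δlat = 51.67961761 − 51.679618 = -0.00000039°; Δlon = 51.87428838 − 51.874288 = +0.00000038°.
N–S: -0.00000039° × 110574 m/° = -0.0431239 m.
E–W at 51.6796°: 0.00000038° × 110574 × cos 51.6796° = 0.00000038 × 110574 × 0.6201 ≈ 0.0260537 m.
Combined displacement = (0.0431239² + 0.0260537²)^½ ≈ 0.0503831 m.
That is 0.0503831 m = 5.0383 cm.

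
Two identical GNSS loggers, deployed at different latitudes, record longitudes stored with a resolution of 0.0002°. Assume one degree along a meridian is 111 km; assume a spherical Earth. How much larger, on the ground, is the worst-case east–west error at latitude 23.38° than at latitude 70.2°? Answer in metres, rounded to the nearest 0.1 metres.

With a 0.0002° grid the true value lies within half a step, ±0.0002°/2 = ±0.0001°, of the stored one.
Error at 23.38° = 0.0001° × 111000 × cos 23.38° ≈ 11.1 × 0.9179 = 10.189 m.
At 70.2°: 0.0001° × 111000 × cos 70.2° = 0.0001 × 111000 × 0.3387 ≈ 3.76 m.
Difference: 10.189 − 3.76 = 6.4286 m.

6.4 metres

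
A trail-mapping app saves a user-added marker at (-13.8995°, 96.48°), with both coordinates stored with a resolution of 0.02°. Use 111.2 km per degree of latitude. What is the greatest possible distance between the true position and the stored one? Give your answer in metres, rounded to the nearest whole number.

1550 metres

With a 0.02° grid the true value lies within half a step, ±0.02°/2 = ±0.01°, of the stored one.
North–south component: 0.01° × 111200 = 1112 m.
Longitude error → 0.01 × 111200 × cos 13.8995° = 0.01 × 111200 × 0.9707 ≈ 1079.44 m.
Combining orthogonally: (1112² + 1079.44²)^½ ≈ 1549.75 m.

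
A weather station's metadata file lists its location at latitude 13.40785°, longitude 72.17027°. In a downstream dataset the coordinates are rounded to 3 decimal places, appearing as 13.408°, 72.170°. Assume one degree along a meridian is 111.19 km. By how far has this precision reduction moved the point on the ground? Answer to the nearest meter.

The latitude changed by -0.00015° and the longitude by +0.00027°.
North–south shift: -0.00015 × 111190 = -16.6785 m.
E–W at 13.408°: 0.00027° × 111190 × cos 13.408° = 0.00027 × 111190 × 0.9727 ≈ 29.203 m.
Combined displacement = (16.6785² + 29.203²)^½ ≈ 33.6302 m.

34 meters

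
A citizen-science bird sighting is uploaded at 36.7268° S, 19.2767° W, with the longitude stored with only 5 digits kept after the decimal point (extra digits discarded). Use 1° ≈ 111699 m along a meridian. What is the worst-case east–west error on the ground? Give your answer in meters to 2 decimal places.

Truncating at 5 decimal places can drop up to a full unit in the last place, so the longitude may be off by as much as 1e-05°.
One degree of longitude at 36.7268° is 111699 × cos 36.7268° ≈ 111699 × 0.8015 = 89526.3 m.
So at most 1e-05° × 89526.3 ≈ 0.895263 m east–west.

0.90 meters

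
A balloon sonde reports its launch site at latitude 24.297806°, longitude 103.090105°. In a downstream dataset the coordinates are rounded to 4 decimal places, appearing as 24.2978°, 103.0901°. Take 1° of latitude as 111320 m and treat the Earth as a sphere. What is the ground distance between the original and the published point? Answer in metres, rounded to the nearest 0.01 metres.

Δlat = 24.297806 − 24.2978 = +0.000006°; Δlon = 103.090105 − 103.0901 = +0.000005°.
N–S: 0.000006° × 111320 m/° = 0.66792 m.
E–W at 24.2978°: 0.000005° × 111320 × cos 24.2978° = 0.000005 × 111320 × 0.9114 ≈ 0.507296 m.
Distance: √(0.66792² + 0.507296²) ≈ 0.838729 m.

0.84 metres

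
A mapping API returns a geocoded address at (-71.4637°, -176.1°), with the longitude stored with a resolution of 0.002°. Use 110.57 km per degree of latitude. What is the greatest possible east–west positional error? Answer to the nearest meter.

35 meters

With a 0.002° grid the true value lies within half a step, ±0.002°/2 = ±0.001°, of the stored one.
One degree of longitude at 71.4637° is 110570 × cos 71.4637° ≈ 110570 × 0.3179 = 35150.8 m.
Maximum E–W displacement: 0.001 × 35150.8 = 35.1508 m.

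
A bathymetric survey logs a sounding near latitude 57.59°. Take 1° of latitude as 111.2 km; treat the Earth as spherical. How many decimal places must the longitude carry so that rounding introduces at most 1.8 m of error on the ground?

At 57.59° one degree of longitude covers 111200 × cos 57.59° ≈ 111200 × 0.5360 ≈ 59600.3 m.
N decimal places → at most half a unit in the last place, 0.5 × 10⁻ᴺ° = 59600.3/2 × 10⁻ᴺ m.
Setting 29800.2 × 10⁻ᴺ ≤ 1.8 gives 10ᴺ ≥ 1.656e+04, i.e. N ≥ 4.22.
So 5 decimal places suffice (0.298 m); 4 would allow up to 2.98 m.

5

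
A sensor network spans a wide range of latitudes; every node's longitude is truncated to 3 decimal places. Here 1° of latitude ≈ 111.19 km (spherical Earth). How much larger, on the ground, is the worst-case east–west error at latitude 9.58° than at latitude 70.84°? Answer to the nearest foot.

Truncating at 3 decimal places can drop up to a full unit in the last place, so the longitude may be off by as much as 0.001°.
At 9.58°: 0.001° × 111190 × cos 9.58° = 0.001 × 111190 × 0.9861 ≈ 109.64 m.
Error at 70.84° = 0.001° × 111190 × cos 70.84° ≈ 111.19 × 0.3282 = 36.493 m.
Difference: 109.64 − 36.493 = 73.146 m.
Converting: 73.146 m × 3.2808 ft/m ≈ 239.98 ft.

240 feet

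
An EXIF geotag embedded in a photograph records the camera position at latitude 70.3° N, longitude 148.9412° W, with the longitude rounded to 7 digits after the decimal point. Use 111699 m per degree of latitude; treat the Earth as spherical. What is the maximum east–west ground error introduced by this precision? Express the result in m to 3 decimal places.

0.002 m

Rounding to 7 decimal places leaves the longitude within ±5e-08° of the true value.
Parallels shrink by cos φ, so at 70.3° a degree of longitude is 111699 × 0.3371 ≈ 37653.2 m.
East–west error: 5e-08° × 37653.2 m/° ≈ 0.00188266 m.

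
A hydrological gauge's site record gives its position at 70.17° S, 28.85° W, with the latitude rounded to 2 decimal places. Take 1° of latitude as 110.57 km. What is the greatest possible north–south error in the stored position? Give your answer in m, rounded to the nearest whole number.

553 m

Rounding to 2 decimal places leaves the latitude within ±0.005° of the true value.
Along the meridian that is 0.005° × 110570 m/° = 552.85 m.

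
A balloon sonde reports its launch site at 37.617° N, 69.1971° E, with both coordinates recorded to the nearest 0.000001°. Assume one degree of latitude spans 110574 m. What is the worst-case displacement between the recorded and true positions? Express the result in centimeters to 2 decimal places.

7.05 centimeters

Rounding to 6 decimal places leaves each coordinate within ±5e-07° of the true value.
North–south component: 5e-07° × 110574 = 0.055287 m.
Longitude error → 5e-07 × 110574 × cos 37.617° = 5e-07 × 110574 × 0.7921 ≈ 0.0437933 m.
The two errors are perpendicular, so the maximum displacement is √(0.055287² + 0.0437933²) ≈ 0.0705302 m.
That is 0.0705302 m = 7.053 cm.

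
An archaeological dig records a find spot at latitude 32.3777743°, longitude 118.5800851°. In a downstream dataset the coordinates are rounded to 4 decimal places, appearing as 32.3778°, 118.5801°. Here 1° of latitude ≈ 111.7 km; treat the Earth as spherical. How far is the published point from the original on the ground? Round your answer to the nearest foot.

10 feet

Δlat = 32.3777743 − 32.3778 = -0.0000257°; Δlon = 118.5800851 − 118.5801 = -0.0000149°.
N–S: -0.0000257° × 111700 m/° = -2.87069 m.
East–west at this latitude: -0.0000149° × 111700 × cos 32.3778° ≈ -0.0000149 × 94334.6 = -1.40559 m.
Hypotenuse of the two orthogonal shifts: √(2.87069² + 1.40559²) = 3.19633 m.
Converting: 3.19633 m × 3.2808 ft/m ≈ 10.487 ft.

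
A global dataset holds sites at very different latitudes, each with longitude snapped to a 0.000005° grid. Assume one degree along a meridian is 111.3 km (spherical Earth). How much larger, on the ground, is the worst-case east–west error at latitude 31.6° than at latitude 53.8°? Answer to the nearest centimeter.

With a 0.000005° grid the true value lies within half a step, ±0.000005°/2 = ±2.5e-06°, of the stored one.
At 31.6°: 2.5e-06° × 111300 × cos 31.6° = 2.5e-06 × 111300 × 0.8517 ≈ 0.23699 m.
Error at 53.8° = 2.5e-06° × 111300 × cos 53.8° ≈ 0.27825 × 0.5906 = 0.16434 m.
So the lower-latitude error exceeds the higher by 0.23699 − 0.16434 = 0.072657 m.
That is 0.072657 m = 7.2657 cm.

7 centimeters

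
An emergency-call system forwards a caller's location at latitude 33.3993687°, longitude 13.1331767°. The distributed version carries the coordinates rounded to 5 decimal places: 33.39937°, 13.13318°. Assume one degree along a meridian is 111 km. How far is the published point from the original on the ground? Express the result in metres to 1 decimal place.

0.3 metres

Δlat = 33.3993687 − 33.39937 = -0.0000013°; Δlon = 13.1331767 − 13.13318 = -0.0000033°.
N–S: -0.0000013° × 111000 m/° = -0.1443 m.
East–west at this latitude: -0.0000033° × 111000 × cos 33.3994° ≈ -0.0000033 × 92668.8 = -0.305807 m.
Combined displacement = (0.1443² + 0.305807²)^½ ≈ 0.338143 m.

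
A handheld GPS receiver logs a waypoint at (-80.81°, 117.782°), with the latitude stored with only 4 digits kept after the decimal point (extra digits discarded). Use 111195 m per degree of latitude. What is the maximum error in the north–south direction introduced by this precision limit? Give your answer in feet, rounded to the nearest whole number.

Truncating at 4 decimal places can drop up to a full unit in the last place, so the latitude may be off by as much as 0.0001°.
Along the meridian that is 0.0001° × 111195 m/° = 11.1195 m.
In feet: 11.1195 m ÷ 0.3048 ≈ 36.481 ft.

36 feet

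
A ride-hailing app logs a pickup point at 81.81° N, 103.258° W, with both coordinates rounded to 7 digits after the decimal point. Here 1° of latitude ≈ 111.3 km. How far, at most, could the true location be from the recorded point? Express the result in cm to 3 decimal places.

Rounding to 7 decimal places leaves each coordinate within ±5e-08° of the true value.
N–S: 5e-08° × 111300 m/° = 0.005565 m.
Longitude error → 5e-08 × 111300 × cos 81.81° = 5e-08 × 111300 × 0.1425 ≈ 0.000792769 m.
The two errors are perpendicular, so the maximum displacement is √(0.005565² + 0.000792769²) ≈ 0.00562118 m.
That is 0.00562118 m = 0.56212 cm.

0.562 cm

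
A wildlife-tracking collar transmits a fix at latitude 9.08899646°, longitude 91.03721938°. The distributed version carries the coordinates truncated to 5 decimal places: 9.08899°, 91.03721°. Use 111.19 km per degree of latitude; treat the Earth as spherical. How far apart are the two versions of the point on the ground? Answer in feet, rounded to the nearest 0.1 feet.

The latitude changed by +0.00000646° and the longitude by +0.00000938°.
North–south shift: 0.00000646 × 111190 = 0.718287 m.
East–west at this latitude: 0.00000938° × 111190 × cos 9.08899° ≈ 0.00000938 × 109794 = 1.02987 m.
Distance: √(0.718287² + 1.02987²) ≈ 1.25561 m.
In feet: 1.25561 m ÷ 0.3048 ≈ 4.1195 ft.

4.1 feet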